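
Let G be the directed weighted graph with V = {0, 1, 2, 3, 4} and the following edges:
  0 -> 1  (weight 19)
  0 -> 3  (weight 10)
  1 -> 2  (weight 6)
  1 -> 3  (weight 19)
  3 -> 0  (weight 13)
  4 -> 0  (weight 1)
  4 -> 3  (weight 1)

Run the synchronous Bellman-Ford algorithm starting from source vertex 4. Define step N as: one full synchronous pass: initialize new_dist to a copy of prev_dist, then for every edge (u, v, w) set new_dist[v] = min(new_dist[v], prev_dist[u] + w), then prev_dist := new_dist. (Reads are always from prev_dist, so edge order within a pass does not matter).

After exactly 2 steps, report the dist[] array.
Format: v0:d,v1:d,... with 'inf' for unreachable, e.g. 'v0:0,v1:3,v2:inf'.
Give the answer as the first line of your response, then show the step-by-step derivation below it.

v0:1,v1:20,v2:inf,v3:1,v4:0

step 1: dist = v0:1,v1:inf,v2:inf,v3:1,v4:0
step 2: dist = v0:1,v1:20,v2:inf,v3:1,v4:0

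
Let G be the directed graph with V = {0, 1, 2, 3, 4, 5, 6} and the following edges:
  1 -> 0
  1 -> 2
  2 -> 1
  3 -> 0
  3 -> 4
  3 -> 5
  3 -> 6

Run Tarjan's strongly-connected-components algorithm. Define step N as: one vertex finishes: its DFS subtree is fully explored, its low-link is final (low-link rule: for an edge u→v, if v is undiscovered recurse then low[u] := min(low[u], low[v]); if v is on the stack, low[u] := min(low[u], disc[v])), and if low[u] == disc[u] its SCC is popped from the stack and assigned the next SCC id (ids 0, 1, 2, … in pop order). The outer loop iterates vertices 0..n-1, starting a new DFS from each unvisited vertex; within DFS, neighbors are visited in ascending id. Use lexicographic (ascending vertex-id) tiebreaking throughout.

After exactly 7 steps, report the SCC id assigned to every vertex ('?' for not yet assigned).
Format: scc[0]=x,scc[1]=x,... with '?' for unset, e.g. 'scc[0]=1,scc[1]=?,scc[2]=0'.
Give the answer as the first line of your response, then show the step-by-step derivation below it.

scc[0]=0,scc[1]=1,scc[2]=1,scc[3]=5,scc[4]=2,scc[5]=3,scc[6]=4

step 1: low=(low[0]=0,low[1]=?,low[2]=?,low[3]=?,low[4]=?,low[5]=?,low[6]=?); scc=(scc[0]=0,scc[1]=?,scc[2]=?,scc[3]=?,scc[4]=?,scc[5]=?,scc[6]=?)
step 2: low=(low[0]=0,low[1]=1,low[2]=1,low[3]=?,low[4]=?,low[5]=?,low[6]=?); scc=(scc[0]=0,scc[1]=?,scc[2]=?,scc[3]=?,scc[4]=?,scc[5]=?,scc[6]=?)
step 3: low=(low[0]=0,low[1]=1,low[2]=1,low[3]=?,low[4]=?,low[5]=?,low[6]=?); scc=(scc[0]=0,scc[1]=1,scc[2]=1,scc[3]=?,scc[4]=?,scc[5]=?,scc[6]=?)
step 4: low=(low[0]=0,low[1]=1,low[2]=1,low[3]=3,low[4]=4,low[5]=?,low[6]=?); scc=(scc[0]=0,scc[1]=1,scc[2]=1,scc[3]=?,scc[4]=2,scc[5]=?,scc[6]=?)
step 5: low=(low[0]=0,low[1]=1,low[2]=1,low[3]=3,low[4]=4,low[5]=5,low[6]=?); scc=(scc[0]=0,scc[1]=1,scc[2]=1,scc[3]=?,scc[4]=2,scc[5]=3,scc[6]=?)
step 6: low=(low[0]=0,low[1]=1,low[2]=1,low[3]=3,low[4]=4,low[5]=5,low[6]=6); scc=(scc[0]=0,scc[1]=1,scc[2]=1,scc[3]=?,scc[4]=2,scc[5]=3,scc[6]=4)
step 7: low=(low[0]=0,low[1]=1,low[2]=1,low[3]=3,low[4]=4,low[5]=5,low[6]=6); scc=(scc[0]=0,scc[1]=1,scc[2]=1,scc[3]=5,scc[4]=2,scc[5]=3,scc[6]=4)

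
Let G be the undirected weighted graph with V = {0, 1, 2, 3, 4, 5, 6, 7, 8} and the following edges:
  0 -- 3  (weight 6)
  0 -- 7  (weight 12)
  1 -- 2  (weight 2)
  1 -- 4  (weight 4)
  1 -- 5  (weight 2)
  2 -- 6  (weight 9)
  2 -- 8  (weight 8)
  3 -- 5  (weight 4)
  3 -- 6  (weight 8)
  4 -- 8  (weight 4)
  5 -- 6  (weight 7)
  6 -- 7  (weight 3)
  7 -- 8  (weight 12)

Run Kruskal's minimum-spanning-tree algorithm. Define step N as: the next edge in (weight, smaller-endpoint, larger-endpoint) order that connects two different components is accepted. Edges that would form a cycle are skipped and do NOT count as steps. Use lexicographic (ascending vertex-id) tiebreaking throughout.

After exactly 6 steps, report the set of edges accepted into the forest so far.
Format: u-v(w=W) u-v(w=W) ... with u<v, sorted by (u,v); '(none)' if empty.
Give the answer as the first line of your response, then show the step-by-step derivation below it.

1-2(w=2) 1-4(w=4) 1-5(w=2) 3-5(w=4) 4-8(w=4) 6-7(w=3)

step 1: add edge 1-2 (w=2); MST = {1-2(w=2)}
step 2: add edge 1-5 (w=2); MST = {1-2(w=2) 1-5(w=2)}
step 3: add edge 6-7 (w=3); MST = {1-2(w=2) 1-5(w=2) 6-7(w=3)}
step 4: add edge 1-4 (w=4); MST = {1-2(w=2) 1-4(w=4) 1-5(w=2) 6-7(w=3)}
step 5: add edge 3-5 (w=4); MST = {1-2(w=2) 1-4(w=4) 1-5(w=2) 3-5(w=4) 6-7(w=3)}
step 6: add edge 4-8 (w=4); MST = {1-2(w=2) 1-4(w=4) 1-5(w=2) 3-5(w=4) 4-8(w=4) 6-7(w=3)}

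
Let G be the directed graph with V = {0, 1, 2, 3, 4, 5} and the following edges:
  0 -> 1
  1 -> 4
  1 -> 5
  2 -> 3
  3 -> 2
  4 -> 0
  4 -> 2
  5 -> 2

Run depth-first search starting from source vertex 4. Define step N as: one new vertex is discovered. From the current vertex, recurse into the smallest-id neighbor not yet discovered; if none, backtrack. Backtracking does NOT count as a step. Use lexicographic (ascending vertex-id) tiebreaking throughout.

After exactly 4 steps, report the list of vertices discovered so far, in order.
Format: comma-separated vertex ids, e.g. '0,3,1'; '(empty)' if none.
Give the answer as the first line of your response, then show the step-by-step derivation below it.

4,0,1,5

step 1: discover 4; path=4; order=4
step 2: discover 0; path=4>0; order=4,0
step 3: discover 1; path=4>0>1; order=4,0,1
step 4: discover 5; path=4>0>1>5; order=4,0,1,5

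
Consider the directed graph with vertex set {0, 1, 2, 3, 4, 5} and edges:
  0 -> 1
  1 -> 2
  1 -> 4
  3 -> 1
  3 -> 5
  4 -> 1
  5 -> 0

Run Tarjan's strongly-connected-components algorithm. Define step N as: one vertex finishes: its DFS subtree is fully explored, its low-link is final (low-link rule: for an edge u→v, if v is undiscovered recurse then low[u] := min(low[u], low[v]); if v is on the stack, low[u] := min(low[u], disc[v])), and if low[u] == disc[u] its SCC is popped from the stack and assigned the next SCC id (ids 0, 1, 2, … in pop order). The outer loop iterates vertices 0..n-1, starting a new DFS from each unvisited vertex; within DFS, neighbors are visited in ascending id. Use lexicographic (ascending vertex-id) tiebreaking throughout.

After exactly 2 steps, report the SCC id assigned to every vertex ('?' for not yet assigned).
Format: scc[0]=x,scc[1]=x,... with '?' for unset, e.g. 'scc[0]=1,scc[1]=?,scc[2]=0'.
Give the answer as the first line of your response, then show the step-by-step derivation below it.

scc[0]=?,scc[1]=?,scc[2]=0,scc[3]=?,scc[4]=?,scc[5]=?

step 1: low=(low[0]=0,low[1]=1,low[2]=2,low[3]=?,low[4]=?,low[5]=?); scc=(scc[0]=?,scc[1]=?,scc[2]=0,scc[3]=?,scc[4]=?,scc[5]=?)
step 2: low=(low[0]=0,low[1]=1,low[2]=2,low[3]=?,low[4]=1,low[5]=?); scc=(scc[0]=?,scc[1]=?,scc[2]=0,scc[3]=?,scc[4]=?,scc[5]=?)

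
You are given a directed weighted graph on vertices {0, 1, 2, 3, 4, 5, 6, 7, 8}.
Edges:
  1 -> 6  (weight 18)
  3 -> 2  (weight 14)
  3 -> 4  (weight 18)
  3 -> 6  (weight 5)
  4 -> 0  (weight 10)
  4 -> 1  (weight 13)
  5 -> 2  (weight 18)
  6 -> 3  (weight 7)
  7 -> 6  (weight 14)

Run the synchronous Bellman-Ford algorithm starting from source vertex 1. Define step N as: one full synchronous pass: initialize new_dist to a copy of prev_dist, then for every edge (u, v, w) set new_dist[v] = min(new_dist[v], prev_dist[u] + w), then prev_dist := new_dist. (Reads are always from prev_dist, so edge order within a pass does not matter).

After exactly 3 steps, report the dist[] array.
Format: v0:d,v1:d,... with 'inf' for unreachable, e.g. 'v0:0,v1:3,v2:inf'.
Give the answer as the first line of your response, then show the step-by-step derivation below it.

v0:inf,v1:0,v2:39,v3:25,v4:43,v5:inf,v6:18,v7:inf,v8:inf

step 1: dist = v0:inf,v1:0,v2:inf,v3:inf,v4:inf,v5:inf,v6:18,v7:inf,v8:inf
step 2: dist = v0:inf,v1:0,v2:inf,v3:25,v4:inf,v5:inf,v6:18,v7:inf,v8:inf
step 3: dist = v0:inf,v1:0,v2:39,v3:25,v4:43,v5:inf,v6:18,v7:inf,v8:inf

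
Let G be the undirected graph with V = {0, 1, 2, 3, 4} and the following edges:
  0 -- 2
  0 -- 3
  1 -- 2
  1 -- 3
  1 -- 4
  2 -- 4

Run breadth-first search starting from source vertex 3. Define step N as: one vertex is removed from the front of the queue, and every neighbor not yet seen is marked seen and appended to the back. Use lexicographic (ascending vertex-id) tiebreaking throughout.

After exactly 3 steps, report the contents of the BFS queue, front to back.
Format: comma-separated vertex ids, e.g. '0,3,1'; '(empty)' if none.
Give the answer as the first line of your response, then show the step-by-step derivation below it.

2,4

step 1: dequeue 3; queue=[0,1]; order=3
step 2: dequeue 0; queue=[1,2]; order=3,0
step 3: dequeue 1; queue=[2,4]; order=3,0,1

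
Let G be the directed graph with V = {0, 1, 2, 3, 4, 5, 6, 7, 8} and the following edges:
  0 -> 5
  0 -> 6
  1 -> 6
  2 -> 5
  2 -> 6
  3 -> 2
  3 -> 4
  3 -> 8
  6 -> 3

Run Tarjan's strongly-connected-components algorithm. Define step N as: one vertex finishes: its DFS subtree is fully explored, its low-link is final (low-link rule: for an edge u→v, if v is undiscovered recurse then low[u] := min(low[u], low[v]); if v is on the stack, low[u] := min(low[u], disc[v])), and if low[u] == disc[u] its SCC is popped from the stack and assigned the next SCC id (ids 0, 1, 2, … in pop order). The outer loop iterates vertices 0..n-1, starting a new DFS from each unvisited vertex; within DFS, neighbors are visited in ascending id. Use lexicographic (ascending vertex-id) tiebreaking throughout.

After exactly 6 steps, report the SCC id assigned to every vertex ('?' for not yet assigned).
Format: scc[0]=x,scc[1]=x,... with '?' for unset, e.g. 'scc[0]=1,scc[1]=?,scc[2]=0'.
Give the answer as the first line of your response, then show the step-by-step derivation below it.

scc[0]=?,scc[1]=?,scc[2]=3,scc[3]=3,scc[4]=1,scc[5]=0,scc[6]=3,scc[7]=?,scc[8]=2

step 1: low=(low[0]=0,low[1]=?,low[2]=?,low[3]=?,low[4]=?,low[5]=1,low[6]=?,low[7]=?,low[8]=?); scc=(scc[0]=?,scc[1]=?,scc[2]=?,scc[3]=?,scc[4]=?,scc[5]=0,scc[6]=?,scc[7]=?,scc[8]=?)
step 2: low=(low[0]=0,low[1]=?,low[2]=2,low[3]=3,low[4]=?,low[5]=1,low[6]=2,low[7]=?,low[8]=?); scc=(scc[0]=?,scc[1]=?,scc[2]=?,scc[3]=?,scc[4]=?,scc[5]=0,scc[6]=?,scc[7]=?,scc[8]=?)
step 3: low=(low[0]=0,low[1]=?,low[2]=2,low[3]=2,low[4]=5,low[5]=1,low[6]=2,low[7]=?,low[8]=?); scc=(scc[0]=?,scc[1]=?,scc[2]=?,scc[3]=?,scc[4]=1,scc[5]=0,scc[6]=?,scc[7]=?,scc[8]=?)
step 4: low=(low[0]=0,low[1]=?,low[2]=2,low[3]=2,low[4]=5,low[5]=1,low[6]=2,low[7]=?,low[8]=6); scc=(scc[0]=?,scc[1]=?,scc[2]=?,scc[3]=?,scc[4]=1,scc[5]=0,scc[6]=?,scc[7]=?,scc[8]=2)
step 5: low=(low[0]=0,low[1]=?,low[2]=2,low[3]=2,low[4]=5,low[5]=1,low[6]=2,low[7]=?,low[8]=6); scc=(scc[0]=?,scc[1]=?,scc[2]=?,scc[3]=?,scc[4]=1,scc[5]=0,scc[6]=?,scc[7]=?,scc[8]=2)
step 6: low=(low[0]=0,low[1]=?,low[2]=2,low[3]=2,low[4]=5,low[5]=1,low[6]=2,low[7]=?,low[8]=6); scc=(scc[0]=?,scc[1]=?,scc[2]=3,scc[3]=3,scc[4]=1,scc[5]=0,scc[6]=3,scc[7]=?,scc[8]=2)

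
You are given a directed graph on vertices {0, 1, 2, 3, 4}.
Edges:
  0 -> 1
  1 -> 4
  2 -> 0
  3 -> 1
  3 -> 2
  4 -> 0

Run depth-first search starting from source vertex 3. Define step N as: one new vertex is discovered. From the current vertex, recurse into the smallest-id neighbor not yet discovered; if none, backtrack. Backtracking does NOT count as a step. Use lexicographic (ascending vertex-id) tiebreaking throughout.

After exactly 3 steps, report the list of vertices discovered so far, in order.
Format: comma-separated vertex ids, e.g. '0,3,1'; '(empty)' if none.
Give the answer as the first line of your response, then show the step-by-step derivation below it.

3,1,4

step 1: discover 3; path=3; order=3
step 2: discover 1; path=3>1; order=3,1
step 3: discover 4; path=3>1>4; order=3,1,4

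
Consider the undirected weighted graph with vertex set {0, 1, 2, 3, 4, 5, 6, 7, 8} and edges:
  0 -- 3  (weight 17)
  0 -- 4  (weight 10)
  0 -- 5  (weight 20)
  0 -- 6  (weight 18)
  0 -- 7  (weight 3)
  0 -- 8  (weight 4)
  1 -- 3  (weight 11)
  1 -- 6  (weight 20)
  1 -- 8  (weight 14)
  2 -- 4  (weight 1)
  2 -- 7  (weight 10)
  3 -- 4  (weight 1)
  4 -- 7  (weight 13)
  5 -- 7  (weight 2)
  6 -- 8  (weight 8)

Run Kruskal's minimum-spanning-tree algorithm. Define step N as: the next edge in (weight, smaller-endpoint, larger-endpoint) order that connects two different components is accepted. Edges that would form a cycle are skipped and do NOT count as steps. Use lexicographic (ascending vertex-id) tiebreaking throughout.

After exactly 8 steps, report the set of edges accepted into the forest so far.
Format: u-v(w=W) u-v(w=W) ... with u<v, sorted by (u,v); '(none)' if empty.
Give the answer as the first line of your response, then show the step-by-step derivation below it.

0-4(w=10) 0-7(w=3) 0-8(w=4) 1-3(w=11) 2-4(w=1) 3-4(w=1) 5-7(w=2) 6-8(w=8)

step 1: add edge 2-4 (w=1); MST = {2-4(w=1)}
step 2: add edge 3-4 (w=1); MST = {2-4(w=1) 3-4(w=1)}
step 3: add edge 5-7 (w=2); MST = {2-4(w=1) 3-4(w=1) 5-7(w=2)}
step 4: add edge 0-7 (w=3); MST = {0-7(w=3) 2-4(w=1) 3-4(w=1) 5-7(w=2)}
step 5: add edge 0-8 (w=4); MST = {0-7(w=3) 0-8(w=4) 2-4(w=1) 3-4(w=1) 5-7(w=2)}
step 6: add edge 6-8 (w=8); MST = {0-7(w=3) 0-8(w=4) 2-4(w=1) 3-4(w=1) 5-7(w=2) 6-8(w=8)}
step 7: add edge 0-4 (w=10); MST = {0-4(w=10) 0-7(w=3) 0-8(w=4) 2-4(w=1) 3-4(w=1) 5-7(w=2) 6-8(w=8)}
step 8: add edge 1-3 (w=11); MST = {0-4(w=10) 0-7(w=3) 0-8(w=4) 1-3(w=11) 2-4(w=1) 3-4(w=1) 5-7(w=2) 6-8(w=8)}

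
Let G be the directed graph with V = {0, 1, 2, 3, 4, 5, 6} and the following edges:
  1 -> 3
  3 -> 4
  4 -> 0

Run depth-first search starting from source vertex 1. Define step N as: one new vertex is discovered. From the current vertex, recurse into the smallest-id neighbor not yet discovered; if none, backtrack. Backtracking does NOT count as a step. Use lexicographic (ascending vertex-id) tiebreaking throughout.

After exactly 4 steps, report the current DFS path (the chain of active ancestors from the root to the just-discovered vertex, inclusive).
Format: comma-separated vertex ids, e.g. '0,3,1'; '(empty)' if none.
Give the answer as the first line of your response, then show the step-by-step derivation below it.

1,3,4,0

step 1: discover 1; path=1; order=1
step 2: discover 3; path=1>3; order=1,3
step 3: discover 4; path=1>3>4; order=1,3,4
step 4: discover 0; path=1>3>4>0; order=1,3,4,0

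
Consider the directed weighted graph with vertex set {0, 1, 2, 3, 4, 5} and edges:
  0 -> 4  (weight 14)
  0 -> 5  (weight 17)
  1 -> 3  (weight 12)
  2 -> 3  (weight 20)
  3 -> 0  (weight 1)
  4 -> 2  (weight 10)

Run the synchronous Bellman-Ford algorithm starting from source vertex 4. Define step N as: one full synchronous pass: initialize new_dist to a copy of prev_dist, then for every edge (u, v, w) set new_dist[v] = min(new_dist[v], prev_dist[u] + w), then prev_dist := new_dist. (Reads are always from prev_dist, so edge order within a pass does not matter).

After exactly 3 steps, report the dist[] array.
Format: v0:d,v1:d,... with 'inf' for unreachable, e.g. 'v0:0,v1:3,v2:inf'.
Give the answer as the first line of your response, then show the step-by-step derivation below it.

v0:31,v1:inf,v2:10,v3:30,v4:0,v5:inf

step 1: dist = v0:inf,v1:inf,v2:10,v3:inf,v4:0,v5:inf
step 2: dist = v0:inf,v1:inf,v2:10,v3:30,v4:0,v5:inf
step 3: dist = v0:31,v1:inf,v2:10,v3:30,v4:0,v5:inf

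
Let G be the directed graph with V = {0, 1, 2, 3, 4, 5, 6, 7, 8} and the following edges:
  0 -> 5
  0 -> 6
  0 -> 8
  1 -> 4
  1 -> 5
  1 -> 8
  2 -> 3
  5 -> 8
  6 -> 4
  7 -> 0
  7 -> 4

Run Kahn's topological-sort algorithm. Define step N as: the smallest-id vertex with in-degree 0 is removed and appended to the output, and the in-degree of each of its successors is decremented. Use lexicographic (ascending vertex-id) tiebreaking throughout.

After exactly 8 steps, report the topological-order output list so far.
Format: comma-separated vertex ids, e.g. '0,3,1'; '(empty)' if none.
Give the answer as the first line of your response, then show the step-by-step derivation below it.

1,2,3,7,0,5,6,4

step 1: output 1; order=[1]; indeg=(1,0,0,1,2,1,1,0,2)
step 2: output 2; order=[1,2]; indeg=(1,0,0,0,2,1,1,0,2)
step 3: output 3; order=[1,2,3]; indeg=(1,0,0,0,2,1,1,0,2)
step 4: output 7; order=[1,2,3,7]; indeg=(0,0,0,0,1,1,1,0,2)
step 5: output 0; order=[1,2,3,7,0]; indeg=(0,0,0,0,1,0,0,0,1)
step 6: output 5; order=[1,2,3,7,0,5]; indeg=(0,0,0,0,1,0,0,0,0)
step 7: output 6; order=[1,2,3,7,0,5,6]; indeg=(0,0,0,0,0,0,0,0,0)
step 8: output 4; order=[1,2,3,7,0,5,6,4]; indeg=(0,0,0,0,0,0,0,0,0)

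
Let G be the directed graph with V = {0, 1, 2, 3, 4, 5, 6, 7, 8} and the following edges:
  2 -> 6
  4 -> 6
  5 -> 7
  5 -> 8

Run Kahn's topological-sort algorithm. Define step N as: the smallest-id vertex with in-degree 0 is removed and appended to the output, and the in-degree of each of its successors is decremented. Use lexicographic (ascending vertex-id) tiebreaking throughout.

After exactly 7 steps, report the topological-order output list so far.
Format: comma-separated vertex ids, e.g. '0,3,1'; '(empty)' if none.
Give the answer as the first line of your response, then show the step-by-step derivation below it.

0,1,2,3,4,5,6

step 1: output 0; order=[0]; indeg=(0,0,0,0,0,0,2,1,1)
step 2: output 1; order=[0,1]; indeg=(0,0,0,0,0,0,2,1,1)
step 3: output 2; order=[0,1,2]; indeg=(0,0,0,0,0,0,1,1,1)
step 4: output 3; order=[0,1,2,3]; indeg=(0,0,0,0,0,0,1,1,1)
step 5: output 4; order=[0,1,2,3,4]; indeg=(0,0,0,0,0,0,0,1,1)
step 6: output 5; order=[0,1,2,3,4,5]; indeg=(0,0,0,0,0,0,0,0,0)
step 7: output 6; order=[0,1,2,3,4,5,6]; indeg=(0,0,0,0,0,0,0,0,0)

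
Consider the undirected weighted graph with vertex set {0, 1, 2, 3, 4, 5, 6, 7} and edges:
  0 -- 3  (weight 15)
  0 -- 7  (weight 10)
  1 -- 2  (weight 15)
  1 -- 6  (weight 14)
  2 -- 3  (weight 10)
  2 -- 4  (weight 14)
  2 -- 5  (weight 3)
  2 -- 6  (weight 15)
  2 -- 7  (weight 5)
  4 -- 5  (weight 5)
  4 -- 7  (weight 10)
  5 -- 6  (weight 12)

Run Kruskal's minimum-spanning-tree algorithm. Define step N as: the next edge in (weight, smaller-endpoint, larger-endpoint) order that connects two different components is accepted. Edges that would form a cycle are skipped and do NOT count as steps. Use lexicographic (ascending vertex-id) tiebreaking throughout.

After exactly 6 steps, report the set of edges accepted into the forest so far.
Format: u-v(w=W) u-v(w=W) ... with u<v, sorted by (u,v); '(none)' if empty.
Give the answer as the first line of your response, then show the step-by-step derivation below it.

0-7(w=10) 2-3(w=10) 2-5(w=3) 2-7(w=5) 4-5(w=5) 5-6(w=12)

step 1: add edge 2-5 (w=3); MST = {2-5(w=3)}
step 2: add edge 2-7 (w=5); MST = {2-5(w=3) 2-7(w=5)}
step 3: add edge 4-5 (w=5); MST = {2-5(w=3) 2-7(w=5) 4-5(w=5)}
step 4: add edge 0-7 (w=10); MST = {0-7(w=10) 2-5(w=3) 2-7(w=5) 4-5(w=5)}
step 5: add edge 2-3 (w=10); MST = {0-7(w=10) 2-3(w=10) 2-5(w=3) 2-7(w=5) 4-5(w=5)}
step 6: add edge 5-6 (w=12); MST = {0-7(w=10) 2-3(w=10) 2-5(w=3) 2-7(w=5) 4-5(w=5) 5-6(w=12)}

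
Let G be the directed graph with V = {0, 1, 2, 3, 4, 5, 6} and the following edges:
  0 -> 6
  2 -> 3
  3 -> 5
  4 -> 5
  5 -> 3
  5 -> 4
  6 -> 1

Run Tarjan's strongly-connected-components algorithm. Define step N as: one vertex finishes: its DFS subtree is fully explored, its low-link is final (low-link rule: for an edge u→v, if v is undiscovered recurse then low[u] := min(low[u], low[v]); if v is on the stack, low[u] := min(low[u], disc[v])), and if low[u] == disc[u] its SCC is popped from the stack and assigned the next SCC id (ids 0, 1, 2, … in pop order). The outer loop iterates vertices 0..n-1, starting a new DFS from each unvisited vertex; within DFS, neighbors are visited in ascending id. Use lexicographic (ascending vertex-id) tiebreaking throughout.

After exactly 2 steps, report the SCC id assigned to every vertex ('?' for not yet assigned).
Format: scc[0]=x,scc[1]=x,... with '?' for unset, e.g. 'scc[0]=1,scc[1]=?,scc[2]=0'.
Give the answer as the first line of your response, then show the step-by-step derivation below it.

scc[0]=?,scc[1]=0,scc[2]=?,scc[3]=?,scc[4]=?,scc[5]=?,scc[6]=1

step 1: low=(low[0]=0,low[1]=2,low[2]=?,low[3]=?,low[4]=?,low[5]=?,low[6]=1); scc=(scc[0]=?,scc[1]=0,scc[2]=?,scc[3]=?,scc[4]=?,scc[5]=?,scc[6]=?)
step 2: low=(low[0]=0,low[1]=2,low[2]=?,low[3]=?,low[4]=?,low[5]=?,low[6]=1); scc=(scc[0]=?,scc[1]=0,scc[2]=?,scc[3]=?,scc[4]=?,scc[5]=?,scc[6]=1)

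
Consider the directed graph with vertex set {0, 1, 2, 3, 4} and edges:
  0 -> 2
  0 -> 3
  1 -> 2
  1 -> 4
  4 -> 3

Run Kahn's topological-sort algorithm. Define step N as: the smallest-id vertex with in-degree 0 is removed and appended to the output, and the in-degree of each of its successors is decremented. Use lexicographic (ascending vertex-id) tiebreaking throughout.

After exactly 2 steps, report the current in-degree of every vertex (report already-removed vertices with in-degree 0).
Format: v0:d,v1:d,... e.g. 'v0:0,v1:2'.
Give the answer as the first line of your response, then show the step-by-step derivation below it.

v0:0,v1:0,v2:0,v3:1,v4:0

step 1: output 0; order=[0]; indeg=(0,0,1,1,1)
step 2: output 1; order=[0,1]; indeg=(0,0,0,1,0)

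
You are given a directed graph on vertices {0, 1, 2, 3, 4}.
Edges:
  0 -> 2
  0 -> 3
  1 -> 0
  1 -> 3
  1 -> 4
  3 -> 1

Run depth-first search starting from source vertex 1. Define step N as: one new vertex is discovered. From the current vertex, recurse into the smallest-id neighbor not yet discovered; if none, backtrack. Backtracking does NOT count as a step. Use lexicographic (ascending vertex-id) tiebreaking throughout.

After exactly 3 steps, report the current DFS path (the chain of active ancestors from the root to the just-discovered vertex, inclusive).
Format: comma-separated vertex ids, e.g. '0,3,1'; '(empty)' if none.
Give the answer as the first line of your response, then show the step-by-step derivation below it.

1,0,2

step 1: discover 1; path=1; order=1
step 2: discover 0; path=1>0; order=1,0
step 3: discover 2; path=1>0>2; order=1,0,2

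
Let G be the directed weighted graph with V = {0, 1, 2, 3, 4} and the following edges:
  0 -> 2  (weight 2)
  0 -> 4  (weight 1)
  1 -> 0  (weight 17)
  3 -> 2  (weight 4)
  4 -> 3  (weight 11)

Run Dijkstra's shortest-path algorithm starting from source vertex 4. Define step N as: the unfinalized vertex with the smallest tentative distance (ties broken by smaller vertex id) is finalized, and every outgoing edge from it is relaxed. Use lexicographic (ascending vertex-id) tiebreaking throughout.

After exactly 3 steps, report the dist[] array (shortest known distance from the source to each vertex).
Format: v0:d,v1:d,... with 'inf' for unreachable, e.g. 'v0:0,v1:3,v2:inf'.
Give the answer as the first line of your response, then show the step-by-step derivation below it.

v0:inf,v1:inf,v2:15,v3:11,v4:0

step 1: dist = v0:inf,v1:inf,v2:inf,v3:11,v4:0
step 2: dist = v0:inf,v1:inf,v2:15,v3:11,v4:0
step 3: dist = v0:inf,v1:inf,v2:15,v3:11,v4:0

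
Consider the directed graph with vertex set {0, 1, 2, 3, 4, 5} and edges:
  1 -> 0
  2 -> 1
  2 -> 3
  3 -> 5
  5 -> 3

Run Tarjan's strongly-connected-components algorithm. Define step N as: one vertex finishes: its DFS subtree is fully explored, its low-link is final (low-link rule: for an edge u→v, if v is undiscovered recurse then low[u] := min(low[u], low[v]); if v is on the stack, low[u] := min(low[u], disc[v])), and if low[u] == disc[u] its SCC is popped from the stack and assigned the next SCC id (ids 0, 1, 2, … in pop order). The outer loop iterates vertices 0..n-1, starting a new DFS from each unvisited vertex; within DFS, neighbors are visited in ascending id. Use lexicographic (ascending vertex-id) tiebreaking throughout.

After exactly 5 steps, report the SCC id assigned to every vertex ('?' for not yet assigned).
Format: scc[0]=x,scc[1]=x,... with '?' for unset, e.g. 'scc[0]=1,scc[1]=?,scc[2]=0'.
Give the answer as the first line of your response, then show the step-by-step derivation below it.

scc[0]=0,scc[1]=1,scc[2]=3,scc[3]=2,scc[4]=?,scc[5]=2

step 1: low=(low[0]=0,low[1]=?,low[2]=?,low[3]=?,low[4]=?,low[5]=?); scc=(scc[0]=0,scc[1]=?,scc[2]=?,scc[3]=?,scc[4]=?,scc[5]=?)
step 2: low=(low[0]=0,low[1]=1,low[2]=?,low[3]=?,low[4]=?,low[5]=?); scc=(scc[0]=0,scc[1]=1,scc[2]=?,scc[3]=?,scc[4]=?,scc[5]=?)
step 3: low=(low[0]=0,low[1]=1,low[2]=2,low[3]=3,low[4]=?,low[5]=3); scc=(scc[0]=0,scc[1]=1,scc[2]=?,scc[3]=?,scc[4]=?,scc[5]=?)
step 4: low=(low[0]=0,low[1]=1,low[2]=2,low[3]=3,low[4]=?,low[5]=3); scc=(scc[0]=0,scc[1]=1,scc[2]=?,scc[3]=2,scc[4]=?,scc[5]=2)
step 5: low=(low[0]=0,low[1]=1,low[2]=2,low[3]=3,low[4]=?,low[5]=3); scc=(scc[0]=0,scc[1]=1,scc[2]=3,scc[3]=2,scc[4]=?,scc[5]=2)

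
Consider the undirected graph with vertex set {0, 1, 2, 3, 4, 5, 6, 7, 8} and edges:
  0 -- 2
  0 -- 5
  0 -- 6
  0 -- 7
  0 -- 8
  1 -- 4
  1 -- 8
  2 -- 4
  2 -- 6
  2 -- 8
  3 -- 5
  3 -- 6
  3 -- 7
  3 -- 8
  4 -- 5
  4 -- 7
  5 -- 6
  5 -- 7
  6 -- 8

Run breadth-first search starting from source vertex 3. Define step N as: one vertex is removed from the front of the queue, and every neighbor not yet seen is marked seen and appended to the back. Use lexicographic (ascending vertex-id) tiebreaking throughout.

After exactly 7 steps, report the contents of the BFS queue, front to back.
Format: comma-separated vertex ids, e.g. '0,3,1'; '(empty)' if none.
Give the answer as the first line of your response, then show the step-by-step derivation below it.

2,1

step 1: dequeue 3; queue=[5,6,7,8]; order=3
step 2: dequeue 5; queue=[6,7,8,0,4]; order=3,5
step 3: dequeue 6; queue=[7,8,0,4,2]; order=3,5,6
step 4: dequeue 7; queue=[8,0,4,2]; order=3,5,6,7
step 5: dequeue 8; queue=[0,4,2,1]; order=3,5,6,7,8
step 6: dequeue 0; queue=[4,2,1]; order=3,5,6,7,8,0
step 7: dequeue 4; queue=[2,1]; order=3,5,6,7,8,0,4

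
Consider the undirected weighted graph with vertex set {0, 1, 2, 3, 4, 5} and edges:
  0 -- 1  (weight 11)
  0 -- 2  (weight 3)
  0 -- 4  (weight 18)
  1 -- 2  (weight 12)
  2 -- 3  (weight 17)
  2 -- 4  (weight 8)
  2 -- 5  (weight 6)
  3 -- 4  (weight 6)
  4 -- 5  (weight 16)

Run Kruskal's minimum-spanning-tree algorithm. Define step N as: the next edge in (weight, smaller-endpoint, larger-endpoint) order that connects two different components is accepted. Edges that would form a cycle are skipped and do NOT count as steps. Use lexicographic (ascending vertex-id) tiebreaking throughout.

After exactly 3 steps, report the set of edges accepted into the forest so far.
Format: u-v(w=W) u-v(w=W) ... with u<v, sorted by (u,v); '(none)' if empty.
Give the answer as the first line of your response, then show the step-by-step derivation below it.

0-2(w=3) 2-5(w=6) 3-4(w=6)

step 1: add edge 0-2 (w=3); MST = {0-2(w=3)}
step 2: add edge 2-5 (w=6); MST = {0-2(w=3) 2-5(w=6)}
step 3: add edge 3-4 (w=6); MST = {0-2(w=3) 2-5(w=6) 3-4(w=6)}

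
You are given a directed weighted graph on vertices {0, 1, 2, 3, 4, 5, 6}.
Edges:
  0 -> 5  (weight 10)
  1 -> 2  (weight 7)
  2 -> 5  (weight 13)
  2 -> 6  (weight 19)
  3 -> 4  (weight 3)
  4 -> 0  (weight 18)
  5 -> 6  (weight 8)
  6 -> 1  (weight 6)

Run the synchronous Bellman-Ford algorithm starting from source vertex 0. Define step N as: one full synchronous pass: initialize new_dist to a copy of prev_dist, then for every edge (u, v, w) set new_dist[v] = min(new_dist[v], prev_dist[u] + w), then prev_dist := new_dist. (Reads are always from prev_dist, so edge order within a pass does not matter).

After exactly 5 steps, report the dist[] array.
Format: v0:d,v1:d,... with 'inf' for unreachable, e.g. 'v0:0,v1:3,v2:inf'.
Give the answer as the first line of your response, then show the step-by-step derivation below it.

v0:0,v1:24,v2:31,v3:inf,v4:inf,v5:10,v6:18

step 1: dist = v0:0,v1:inf,v2:inf,v3:inf,v4:inf,v5:10,v6:inf
step 2: dist = v0:0,v1:inf,v2:inf,v3:inf,v4:inf,v5:10,v6:18
step 3: dist = v0:0,v1:24,v2:inf,v3:inf,v4:inf,v5:10,v6:18
step 4: dist = v0:0,v1:24,v2:31,v3:inf,v4:inf,v5:10,v6:18
step 5: dist = v0:0,v1:24,v2:31,v3:inf,v4:inf,v5:10,v6:18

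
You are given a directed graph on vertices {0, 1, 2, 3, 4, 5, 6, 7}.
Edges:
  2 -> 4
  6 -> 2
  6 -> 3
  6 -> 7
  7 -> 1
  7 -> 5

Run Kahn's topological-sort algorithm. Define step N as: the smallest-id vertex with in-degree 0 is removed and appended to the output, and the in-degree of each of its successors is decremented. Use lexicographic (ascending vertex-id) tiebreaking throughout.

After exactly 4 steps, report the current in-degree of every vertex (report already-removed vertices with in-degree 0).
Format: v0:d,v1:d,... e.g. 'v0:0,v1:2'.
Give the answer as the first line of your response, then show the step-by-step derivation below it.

v0:0,v1:1,v2:0,v3:0,v4:0,v5:1,v6:0,v7:0

step 1: output 0; order=[0]; indeg=(0,1,1,1,1,1,0,1)
step 2: output 6; order=[0,6]; indeg=(0,1,0,0,1,1,0,0)
step 3: output 2; order=[0,6,2]; indeg=(0,1,0,0,0,1,0,0)
step 4: output 3; order=[0,6,2,3]; indeg=(0,1,0,0,0,1,0,0)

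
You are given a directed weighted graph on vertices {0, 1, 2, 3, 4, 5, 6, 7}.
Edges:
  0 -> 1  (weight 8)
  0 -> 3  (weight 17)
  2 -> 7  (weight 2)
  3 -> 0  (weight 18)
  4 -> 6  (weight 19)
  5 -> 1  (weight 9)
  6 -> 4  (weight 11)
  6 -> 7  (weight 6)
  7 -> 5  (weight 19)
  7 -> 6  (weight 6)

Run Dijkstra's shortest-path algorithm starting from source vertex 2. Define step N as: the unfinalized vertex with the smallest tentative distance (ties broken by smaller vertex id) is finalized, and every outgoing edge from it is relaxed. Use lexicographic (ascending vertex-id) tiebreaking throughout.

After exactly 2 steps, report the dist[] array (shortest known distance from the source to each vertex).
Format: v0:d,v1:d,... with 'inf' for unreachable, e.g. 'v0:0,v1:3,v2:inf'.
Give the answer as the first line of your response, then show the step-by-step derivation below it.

v0:inf,v1:inf,v2:0,v3:inf,v4:inf,v5:21,v6:8,v7:2

step 1: dist = v0:inf,v1:inf,v2:0,v3:inf,v4:inf,v5:inf,v6:inf,v7:2
step 2: dist = v0:inf,v1:inf,v2:0,v3:inf,v4:inf,v5:21,v6:8,v7:2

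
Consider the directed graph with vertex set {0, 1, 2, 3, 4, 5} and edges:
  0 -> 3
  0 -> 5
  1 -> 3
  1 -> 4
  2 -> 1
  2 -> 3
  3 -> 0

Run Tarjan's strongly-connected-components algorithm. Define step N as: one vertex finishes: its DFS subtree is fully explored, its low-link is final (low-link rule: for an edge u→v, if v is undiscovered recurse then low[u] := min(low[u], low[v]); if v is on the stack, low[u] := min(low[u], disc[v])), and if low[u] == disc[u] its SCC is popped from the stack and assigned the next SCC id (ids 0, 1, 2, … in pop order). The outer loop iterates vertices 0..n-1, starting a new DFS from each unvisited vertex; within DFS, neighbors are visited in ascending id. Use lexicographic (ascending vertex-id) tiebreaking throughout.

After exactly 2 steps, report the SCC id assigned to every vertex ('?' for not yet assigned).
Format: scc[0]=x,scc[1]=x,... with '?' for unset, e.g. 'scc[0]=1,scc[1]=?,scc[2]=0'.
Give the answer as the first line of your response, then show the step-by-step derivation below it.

scc[0]=?,scc[1]=?,scc[2]=?,scc[3]=?,scc[4]=?,scc[5]=0

step 1: low=(low[0]=0,low[1]=?,low[2]=?,low[3]=0,low[4]=?,low[5]=?); scc=(scc[0]=?,scc[1]=?,scc[2]=?,scc[3]=?,scc[4]=?,scc[5]=?)
step 2: low=(low[0]=0,low[1]=?,low[2]=?,low[3]=0,low[4]=?,low[5]=2); scc=(scc[0]=?,scc[1]=?,scc[2]=?,scc[3]=?,scc[4]=?,scc[5]=0)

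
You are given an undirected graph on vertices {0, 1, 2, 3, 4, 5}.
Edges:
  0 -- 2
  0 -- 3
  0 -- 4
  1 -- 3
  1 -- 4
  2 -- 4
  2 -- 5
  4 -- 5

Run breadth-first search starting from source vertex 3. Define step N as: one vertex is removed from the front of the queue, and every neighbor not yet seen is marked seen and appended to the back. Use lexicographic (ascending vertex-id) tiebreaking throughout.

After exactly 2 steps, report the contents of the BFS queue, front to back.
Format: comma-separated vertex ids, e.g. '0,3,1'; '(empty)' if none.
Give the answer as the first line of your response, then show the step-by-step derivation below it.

1,2,4

step 1: dequeue 3; queue=[0,1]; order=3
step 2: dequeue 0; queue=[1,2,4]; order=3,0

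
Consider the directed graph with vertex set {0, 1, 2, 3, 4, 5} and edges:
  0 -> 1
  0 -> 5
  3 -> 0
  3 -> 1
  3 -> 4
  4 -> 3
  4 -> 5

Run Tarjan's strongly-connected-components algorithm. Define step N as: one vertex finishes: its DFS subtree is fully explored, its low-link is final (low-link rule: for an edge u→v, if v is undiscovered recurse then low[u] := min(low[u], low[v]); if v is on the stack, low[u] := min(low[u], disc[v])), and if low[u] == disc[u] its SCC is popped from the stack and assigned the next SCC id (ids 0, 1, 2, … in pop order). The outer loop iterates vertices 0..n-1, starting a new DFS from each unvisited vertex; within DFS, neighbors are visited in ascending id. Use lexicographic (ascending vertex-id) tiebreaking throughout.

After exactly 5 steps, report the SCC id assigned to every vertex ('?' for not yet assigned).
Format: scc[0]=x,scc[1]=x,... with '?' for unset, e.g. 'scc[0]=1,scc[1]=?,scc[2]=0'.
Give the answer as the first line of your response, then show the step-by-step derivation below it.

scc[0]=2,scc[1]=0,scc[2]=3,scc[3]=?,scc[4]=?,scc[5]=1

step 1: low=(low[0]=0,low[1]=1,low[2]=?,low[3]=?,low[4]=?,low[5]=?); scc=(scc[0]=?,scc[1]=0,scc[2]=?,scc[3]=?,scc[4]=?,scc[5]=?)
step 2: low=(low[0]=0,low[1]=1,low[2]=?,low[3]=?,low[4]=?,low[5]=2); scc=(scc[0]=?,scc[1]=0,scc[2]=?,scc[3]=?,scc[4]=?,scc[5]=1)
step 3: low=(low[0]=0,low[1]=1,low[2]=?,low[3]=?,low[4]=?,low[5]=2); scc=(scc[0]=2,scc[1]=0,scc[2]=?,scc[3]=?,scc[4]=?,scc[5]=1)
step 4: low=(low[0]=0,low[1]=1,low[2]=3,low[3]=?,low[4]=?,low[5]=2); scc=(scc[0]=2,scc[1]=0,scc[2]=3,scc[3]=?,scc[4]=?,scc[5]=1)
step 5: low=(low[0]=0,low[1]=1,low[2]=3,low[3]=4,low[4]=4,low[5]=2); scc=(scc[0]=2,scc[1]=0,scc[2]=3,scc[3]=?,scc[4]=?,scc[5]=1)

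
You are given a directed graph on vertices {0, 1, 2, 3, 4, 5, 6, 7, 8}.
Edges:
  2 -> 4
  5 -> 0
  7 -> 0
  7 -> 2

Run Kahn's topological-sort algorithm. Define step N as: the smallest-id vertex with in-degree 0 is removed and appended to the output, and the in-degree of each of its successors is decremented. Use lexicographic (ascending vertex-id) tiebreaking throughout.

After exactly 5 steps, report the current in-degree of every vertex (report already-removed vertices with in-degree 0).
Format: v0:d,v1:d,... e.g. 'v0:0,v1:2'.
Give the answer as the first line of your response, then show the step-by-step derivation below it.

v0:0,v1:0,v2:0,v3:0,v4:1,v5:0,v6:0,v7:0,v8:0

step 1: output 1; order=[1]; indeg=(2,0,1,0,1,0,0,0,0)
step 2: output 3; order=[1,3]; indeg=(2,0,1,0,1,0,0,0,0)
step 3: output 5; order=[1,3,5]; indeg=(1,0,1,0,1,0,0,0,0)
step 4: output 6; order=[1,3,5,6]; indeg=(1,0,1,0,1,0,0,0,0)
step 5: output 7; order=[1,3,5,6,7]; indeg=(0,0,0,0,1,0,0,0,0)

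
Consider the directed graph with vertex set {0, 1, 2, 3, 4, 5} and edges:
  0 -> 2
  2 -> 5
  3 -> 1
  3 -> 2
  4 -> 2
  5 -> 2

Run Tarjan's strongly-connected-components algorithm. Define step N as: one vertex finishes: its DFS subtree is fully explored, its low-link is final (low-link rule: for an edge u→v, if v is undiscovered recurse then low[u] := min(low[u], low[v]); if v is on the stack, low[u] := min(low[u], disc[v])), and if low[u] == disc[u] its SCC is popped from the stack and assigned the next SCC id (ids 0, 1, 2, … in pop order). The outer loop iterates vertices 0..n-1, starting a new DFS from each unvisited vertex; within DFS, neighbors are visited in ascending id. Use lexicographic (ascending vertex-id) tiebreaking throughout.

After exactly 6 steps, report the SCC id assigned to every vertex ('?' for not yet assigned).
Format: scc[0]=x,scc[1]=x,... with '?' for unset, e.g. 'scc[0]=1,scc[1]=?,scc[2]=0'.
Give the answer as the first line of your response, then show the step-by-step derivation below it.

scc[0]=1,scc[1]=2,scc[2]=0,scc[3]=3,scc[4]=4,scc[5]=0

step 1: low=(low[0]=0,low[1]=?,low[2]=1,low[3]=?,low[4]=?,low[5]=1); scc=(scc[0]=?,scc[1]=?,scc[2]=?,scc[3]=?,scc[4]=?,scc[5]=?)
step 2: low=(low[0]=0,low[1]=?,low[2]=1,low[3]=?,low[4]=?,low[5]=1); scc=(scc[0]=?,scc[1]=?,scc[2]=0,scc[3]=?,scc[4]=?,scc[5]=0)
step 3: low=(low[0]=0,low[1]=?,low[2]=1,low[3]=?,low[4]=?,low[5]=1); scc=(scc[0]=1,scc[1]=?,scc[2]=0,scc[3]=?,scc[4]=?,scc[5]=0)
step 4: low=(low[0]=0,low[1]=3,low[2]=1,low[3]=?,low[4]=?,low[5]=1); scc=(scc[0]=1,scc[1]=2,scc[2]=0,scc[3]=?,scc[4]=?,scc[5]=0)
step 5: low=(low[0]=0,low[1]=3,low[2]=1,low[3]=4,low[4]=?,low[5]=1); scc=(scc[0]=1,scc[1]=2,scc[2]=0,scc[3]=3,scc[4]=?,scc[5]=0)
step 6: low=(low[0]=0,low[1]=3,low[2]=1,low[3]=4,low[4]=5,low[5]=1); scc=(scc[0]=1,scc[1]=2,scc[2]=0,scc[3]=3,scc[4]=4,scc[5]=0)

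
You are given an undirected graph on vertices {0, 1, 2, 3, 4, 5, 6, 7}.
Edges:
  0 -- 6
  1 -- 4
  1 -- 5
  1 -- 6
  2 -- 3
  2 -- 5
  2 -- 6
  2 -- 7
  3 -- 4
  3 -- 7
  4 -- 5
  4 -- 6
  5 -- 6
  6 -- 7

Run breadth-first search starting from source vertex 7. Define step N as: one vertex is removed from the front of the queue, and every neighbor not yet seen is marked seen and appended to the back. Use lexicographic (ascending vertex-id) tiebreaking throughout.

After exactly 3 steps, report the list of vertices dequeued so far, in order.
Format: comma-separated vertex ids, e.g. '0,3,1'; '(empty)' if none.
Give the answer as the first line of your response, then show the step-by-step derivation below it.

7,2,3

step 1: dequeue 7; queue=[2,3,6]; order=7
step 2: dequeue 2; queue=[3,6,5]; order=7,2
step 3: dequeue 3; queue=[6,5,4]; order=7,2,3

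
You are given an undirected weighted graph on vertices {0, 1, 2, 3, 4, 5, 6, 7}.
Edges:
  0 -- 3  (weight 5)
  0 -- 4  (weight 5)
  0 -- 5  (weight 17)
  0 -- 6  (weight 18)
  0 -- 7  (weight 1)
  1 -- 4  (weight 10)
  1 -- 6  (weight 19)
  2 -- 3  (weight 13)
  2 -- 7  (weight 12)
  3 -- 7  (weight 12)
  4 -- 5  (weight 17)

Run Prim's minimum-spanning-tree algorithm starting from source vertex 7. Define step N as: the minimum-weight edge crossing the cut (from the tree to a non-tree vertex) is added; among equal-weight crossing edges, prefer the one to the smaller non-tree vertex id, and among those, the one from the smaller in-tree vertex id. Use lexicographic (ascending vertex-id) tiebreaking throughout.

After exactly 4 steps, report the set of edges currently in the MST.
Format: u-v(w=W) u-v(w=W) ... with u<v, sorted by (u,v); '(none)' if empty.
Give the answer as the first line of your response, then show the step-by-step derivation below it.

0-3(w=5) 0-4(w=5) 0-7(w=1) 1-4(w=10)

step 1: add edge 0-7 (w=1); MST = {0-7(w=1)}
step 2: add edge 0-3 (w=5); MST = {0-3(w=5) 0-7(w=1)}
step 3: add edge 0-4 (w=5); MST = {0-3(w=5) 0-4(w=5) 0-7(w=1)}
step 4: add edge 1-4 (w=10); MST = {0-3(w=5) 0-4(w=5) 0-7(w=1) 1-4(w=10)}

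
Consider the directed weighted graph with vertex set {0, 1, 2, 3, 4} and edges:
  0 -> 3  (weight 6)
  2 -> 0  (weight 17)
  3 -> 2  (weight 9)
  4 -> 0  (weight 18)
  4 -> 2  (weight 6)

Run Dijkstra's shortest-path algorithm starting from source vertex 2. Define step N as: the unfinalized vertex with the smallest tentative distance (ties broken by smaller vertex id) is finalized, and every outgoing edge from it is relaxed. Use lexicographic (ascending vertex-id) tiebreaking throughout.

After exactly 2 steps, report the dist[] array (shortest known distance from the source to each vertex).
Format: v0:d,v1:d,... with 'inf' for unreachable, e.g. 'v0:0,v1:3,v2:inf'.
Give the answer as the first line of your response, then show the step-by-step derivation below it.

v0:17,v1:inf,v2:0,v3:23,v4:inf

step 1: dist = v0:17,v1:inf,v2:0,v3:inf,v4:inf
step 2: dist = v0:17,v1:inf,v2:0,v3:23,v4:inf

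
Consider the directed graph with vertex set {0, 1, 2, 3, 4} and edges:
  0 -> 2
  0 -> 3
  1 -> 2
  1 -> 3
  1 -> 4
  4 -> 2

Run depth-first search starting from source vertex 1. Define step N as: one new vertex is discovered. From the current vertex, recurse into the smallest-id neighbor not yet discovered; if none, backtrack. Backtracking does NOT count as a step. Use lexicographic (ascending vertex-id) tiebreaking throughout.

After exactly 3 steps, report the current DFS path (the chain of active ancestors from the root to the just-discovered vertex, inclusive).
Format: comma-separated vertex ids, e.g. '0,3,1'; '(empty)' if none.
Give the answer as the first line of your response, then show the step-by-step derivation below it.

1,3

step 1: discover 1; path=1; order=1
step 2: discover 2; path=1>2; order=1,2
step 3: discover 3; path=1>3; order=1,2,3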